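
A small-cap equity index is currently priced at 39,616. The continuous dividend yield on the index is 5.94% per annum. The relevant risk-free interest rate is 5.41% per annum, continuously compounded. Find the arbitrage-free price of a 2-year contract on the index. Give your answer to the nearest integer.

F = S·e^((r − q)T) = 39616 · e^((0.0541 − 0.0594) × 2)
= 39616 · e^-0.010600 = 39616 × 0.989456
F = 39,198

39,198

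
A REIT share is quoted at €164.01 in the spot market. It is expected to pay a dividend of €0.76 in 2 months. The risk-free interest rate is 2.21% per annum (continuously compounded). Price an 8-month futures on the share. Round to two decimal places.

PV(dividends) I = 0.76·e^(−0.0221·2/12)
I = 0.7572
F = (S − I)·e^(rT) = (164.01 − 0.7572) · e^(0.0221·8/12)
= 163.2528 · e^0.014733 = 163.2528 × 1.014842 = €165.68

€165.68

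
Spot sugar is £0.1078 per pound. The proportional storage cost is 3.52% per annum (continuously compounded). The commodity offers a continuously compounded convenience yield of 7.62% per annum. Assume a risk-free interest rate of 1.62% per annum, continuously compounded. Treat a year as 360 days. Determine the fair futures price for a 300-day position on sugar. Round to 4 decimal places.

£0.1056 per pound

Net carry = r + u − y = 0.0162 + 0.0352 − 0.0762 = -0.0248
F = S·e^((r+u−y)T) = 0.1078 · e^(-0.0248 × 300/360) = 0.1078 · e^-0.020667
= 0.1078 × 0.979545 = £0.1056 per pound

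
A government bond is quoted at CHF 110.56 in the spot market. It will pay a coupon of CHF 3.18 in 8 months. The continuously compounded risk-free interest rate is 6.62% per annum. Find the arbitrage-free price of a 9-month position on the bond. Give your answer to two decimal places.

CHF 112.99

PV(coupons) I = 3.18·e^(−0.0662·8/12)
I = 3.0427
F = (S − I)·e^(rT) = (110.56 − 3.0427) · e^(0.0662·9/12)
= 107.5173 · e^0.049650 = 107.5173 × 1.050903 = CHF 112.99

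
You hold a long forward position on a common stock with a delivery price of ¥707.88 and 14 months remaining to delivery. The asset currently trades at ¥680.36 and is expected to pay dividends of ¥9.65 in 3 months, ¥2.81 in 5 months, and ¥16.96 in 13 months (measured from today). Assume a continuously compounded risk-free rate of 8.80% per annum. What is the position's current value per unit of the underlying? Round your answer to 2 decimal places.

PV(remaining dividends) I = 9.65·e^(−0.0880·3/12) + 2.81·e^(−0.0880·5/12) + 16.96·e^(−0.0880·13/12) = 27.5667
Current forward F = (S − I)·e^(rT) = (680.36 − 27.5667)·e^(0.0880·14/12) = 652.7933 × 1.108122 = 723.3746
Value (long) = (F − K)·e^(−rT) = (723.3746 − 707.88) × 0.902428 = 13.9828
Value = ¥13.98

¥13.98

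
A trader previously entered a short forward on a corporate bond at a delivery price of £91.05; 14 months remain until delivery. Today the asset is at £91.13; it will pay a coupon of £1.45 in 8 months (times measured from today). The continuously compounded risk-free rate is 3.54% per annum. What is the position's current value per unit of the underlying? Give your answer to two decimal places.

-£2.35

PV(remaining coupons) I = 1.45·e^(−0.0354·8/12) = 1.4162
Current forward F = (S − I)·e^(rT) = (91.13 − 1.4162)·e^(0.0354·14/12) = 89.7138 × 1.042165 = 93.4966
Value (long) = (F − K)·e^(−rT) = (93.4966 − 91.05) × 0.959541 = 2.3476
Short position value = −(long value) = -£2.35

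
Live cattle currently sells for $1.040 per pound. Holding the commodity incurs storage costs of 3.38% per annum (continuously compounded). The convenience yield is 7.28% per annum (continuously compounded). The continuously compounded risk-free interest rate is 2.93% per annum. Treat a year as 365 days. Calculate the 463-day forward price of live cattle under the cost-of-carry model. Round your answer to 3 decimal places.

$1.027 per pound

Net carry = r + u − y = 0.0293 + 0.0338 − 0.0728 = -0.0097
F = S·e^((r+u−y)T) = 1.040 · e^(-0.0097 × 463/365) = 1.040 · e^-0.012304
= 1.040 × 0.987771 = $1.027 per pound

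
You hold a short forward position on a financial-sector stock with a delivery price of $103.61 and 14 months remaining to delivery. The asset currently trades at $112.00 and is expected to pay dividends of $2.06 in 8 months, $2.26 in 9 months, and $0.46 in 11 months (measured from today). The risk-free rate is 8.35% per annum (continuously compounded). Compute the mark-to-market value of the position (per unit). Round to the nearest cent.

-$13.51

PV(remaining dividends) I = 2.06·e^(−0.0835·8/12) + 2.26·e^(−0.0835·9/12) + 0.46·e^(−0.0835·11/12) = 4.4974
Current forward F = (S − I)·e^(rT) = (112.00 − 4.4974)·e^(0.0835·14/12) = 107.5026 × 1.102320 = 118.5023
Value (long) = (F − K)·e^(−rT) = (118.5023 − 103.61) × 0.907178 = 13.5100
Short position value = −(long value) = -$13.51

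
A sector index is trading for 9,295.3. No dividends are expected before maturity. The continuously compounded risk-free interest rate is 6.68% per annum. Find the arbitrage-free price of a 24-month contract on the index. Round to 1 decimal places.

F = S·e^(rT) = 9295.3 · e^(0.0668 × 24/12)
= 9295.3 · e^0.133600 = 9295.3 × 1.142936
F = 10,623.9

10,623.9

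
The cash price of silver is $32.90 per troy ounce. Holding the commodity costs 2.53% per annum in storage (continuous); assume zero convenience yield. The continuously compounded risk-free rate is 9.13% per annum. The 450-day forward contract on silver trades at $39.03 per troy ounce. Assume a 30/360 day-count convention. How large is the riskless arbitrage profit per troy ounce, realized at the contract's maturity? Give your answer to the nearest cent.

$0.97 per troy ounce

Fair forward: F* = S·e^(carry·T), with carry = (r + u) = 0.0913 + 0.0253 = 0.1166
F* = 32.90 · e^(0.1166 × 450/360) = 32.90 · e^0.145750 = 32.90 × 1.156907 = $38.0622
Market $39.03 > fair $38.0622: forward overpriced → cash-and-carry (buy spot, short the forward).
At maturity, profit = |F_mkt − F*| = |39.03 − 38.0622| = $0.97 per troy ounce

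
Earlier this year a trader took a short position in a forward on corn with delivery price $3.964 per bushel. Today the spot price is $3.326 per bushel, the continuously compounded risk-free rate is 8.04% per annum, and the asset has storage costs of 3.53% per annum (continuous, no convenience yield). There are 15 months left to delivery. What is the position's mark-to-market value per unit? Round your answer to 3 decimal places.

$0.109 per bushel

Current fair forward for the remaining 15 months: F = S·e^((r + u)·T), (r + u) = 0.0804 + 0.0353 = 0.1157
F = 3.326 · e^(0.1157 × 15/12) = 3.326 × 1.155606 = 3.8435
Value of long forward = (F − K)·e^(−rT) = (3.8435 − 3.964) · e^(−0.0804·15/12)
= -0.1205 × 0.904385 = -0.109
Short position value = −(long value) = $0.109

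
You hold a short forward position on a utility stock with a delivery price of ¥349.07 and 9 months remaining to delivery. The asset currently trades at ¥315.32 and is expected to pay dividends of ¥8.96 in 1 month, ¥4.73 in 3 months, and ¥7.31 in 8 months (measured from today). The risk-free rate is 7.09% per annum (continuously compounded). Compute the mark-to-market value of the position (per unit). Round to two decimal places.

PV(remaining dividends) I = 8.96·e^(−0.0709·1/12) + 4.73·e^(−0.0709·3/12) + 7.31·e^(−0.0709·8/12) = 20.5266
Current forward F = (S − I)·e^(rT) = (315.32 − 20.5266)·e^(0.0709·9/12) = 294.7934 × 1.054614 = 310.8932
Value (long) = (F − K)·e^(−rT) = (310.8932 − 349.07) × 0.948214 = -36.1998
Short position value = −(long value) = ¥36.20

¥36.20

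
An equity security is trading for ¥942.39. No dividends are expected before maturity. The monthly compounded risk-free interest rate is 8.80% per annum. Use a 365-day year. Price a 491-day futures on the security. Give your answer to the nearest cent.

F = S · (1+r/12)^(12T)
= 942.39 × 1.125184
F = ¥1,060.36

¥1,060.36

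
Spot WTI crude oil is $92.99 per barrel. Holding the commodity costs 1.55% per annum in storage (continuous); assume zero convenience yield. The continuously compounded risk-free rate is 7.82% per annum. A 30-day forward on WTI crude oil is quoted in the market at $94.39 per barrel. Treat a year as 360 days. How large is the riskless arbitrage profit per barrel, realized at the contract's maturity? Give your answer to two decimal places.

Fair forward: F* = S·e^(carry·T), with carry = (r + u) = 0.0782 + 0.0155 = 0.0937
F* = 92.99 · e^(0.0937 × 30/360) = 92.99 · e^0.007808 = 92.99 × 1.007839 = $93.7189
Market $94.39 > fair $93.7189: forward overpriced → cash-and-carry (buy spot, short the forward).
At maturity, profit = |F_mkt − F*| = |94.39 − 93.7189| = $0.67 per barrel

$0.67 per barrel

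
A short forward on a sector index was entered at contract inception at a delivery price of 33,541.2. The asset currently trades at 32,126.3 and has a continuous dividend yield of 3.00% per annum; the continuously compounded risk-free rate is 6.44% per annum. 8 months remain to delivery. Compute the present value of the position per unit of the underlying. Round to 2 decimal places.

641.48

Current fair forward for the remaining 8 months: F = S·e^((r − q)·T), (r − q) = 0.0644 − 0.0300 = 0.0344
F = 32126.3 · e^(0.0344 × 8/12) = 32126.3 × 1.02319832 = 32871.5762
Value of long forward = (F − K)·e^(−rT) = (32871.5762 − 33541.2) · e^(−0.0644·8/12)
= -669.6238 × 0.95797525 = -641.48
Short position value = −(long value) = 641.48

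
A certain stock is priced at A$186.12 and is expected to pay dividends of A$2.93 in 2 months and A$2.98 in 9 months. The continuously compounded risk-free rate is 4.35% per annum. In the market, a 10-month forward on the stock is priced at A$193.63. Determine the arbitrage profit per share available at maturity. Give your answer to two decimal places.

A$6.65 per share

PV(dividends) I = 2.93·e^(−0.0435·2/12) + 2.98·e^(−0.0435·9/12) = 5.7932
Fair forward F* = (S − I)·e^(rT) = (186.12 − 5.7932)·e^0.036250 = 180.3268 × 1.036915 = 186.9836
Market A$193.63 > fair 186.9836: forward overpriced → cash-and-carry (borrow at r, buy the stock and collect the dividends, short the forward).
Profit at T = |F_mkt − F*| = |193.63 − 186.9836| = A$6.65 per share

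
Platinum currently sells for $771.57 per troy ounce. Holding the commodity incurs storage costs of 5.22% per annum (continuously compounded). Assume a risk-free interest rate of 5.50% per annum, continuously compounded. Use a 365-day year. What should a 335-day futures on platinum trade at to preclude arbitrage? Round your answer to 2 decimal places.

$851.34 per troy ounce

Net carry = r + u − y = 0.0550 + 0.0522 − 0.0000 = 0.1072
F = S·e^((r+u−y)T) = 771.57 · e^(0.1072 × 335/365) = 771.57 · e^0.098389
= 771.57 × 1.103392 = $851.34 per troy ounce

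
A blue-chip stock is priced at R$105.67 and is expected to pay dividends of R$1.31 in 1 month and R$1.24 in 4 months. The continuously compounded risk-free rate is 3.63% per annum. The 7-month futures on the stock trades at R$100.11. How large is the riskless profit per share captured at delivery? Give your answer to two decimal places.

PV(dividends) I = 1.31·e^(−0.0363·1/12) + 1.24·e^(−0.0363·4/12) = 2.5311
Fair futures F* = (S − I)·e^(rT) = (105.67 − 2.5311)·e^0.021175 = 103.1389 × 1.021401 = 105.3462
Market R$100.11 < fair 105.3462: forward underpriced → reverse cash-and-carry (short the stock, invest proceeds at r, pay the dividends, go long the forward).
Profit at T = |F_mkt − F*| = |100.11 − 105.3462| = R$5.24 per share

R$5.24 per share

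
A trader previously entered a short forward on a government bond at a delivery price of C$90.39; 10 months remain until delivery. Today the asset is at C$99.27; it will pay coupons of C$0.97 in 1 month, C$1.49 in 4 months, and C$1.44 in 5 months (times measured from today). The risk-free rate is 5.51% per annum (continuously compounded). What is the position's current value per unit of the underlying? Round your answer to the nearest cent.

-C$9.10

PV(remaining coupons) I = 0.97·e^(−0.0551·1/12) + 1.49·e^(−0.0551·4/12) + 1.44·e^(−0.0551·5/12) = 3.8358
Current forward F = (S − I)·e^(rT) = (99.27 − 3.8358)·e^(0.0551·10/12) = 95.4342 × 1.046987 = 99.9184
Value (long) = (F − K)·e^(−rT) = (99.9184 − 90.39) × 0.955122 = 9.1008
Short position value = −(long value) = -C$9.10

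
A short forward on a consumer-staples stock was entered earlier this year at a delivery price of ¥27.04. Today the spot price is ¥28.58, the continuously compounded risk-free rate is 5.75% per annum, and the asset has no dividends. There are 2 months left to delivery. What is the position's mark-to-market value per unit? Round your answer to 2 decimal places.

-¥1.80

Current fair forward for the remaining 2 months: F = S·e^(r·T), r = 0.0575
F = 28.58 · e^(0.0575 × 2/12) = 28.58 × 1.009629 = 28.8552
Value of long forward = (F − K)·e^(−rT) = (28.8552 − 27.04) · e^(−0.0575·2/12)
= 1.8152 × 0.990462 = 1.80
Short position value = −(long value) = -¥1.80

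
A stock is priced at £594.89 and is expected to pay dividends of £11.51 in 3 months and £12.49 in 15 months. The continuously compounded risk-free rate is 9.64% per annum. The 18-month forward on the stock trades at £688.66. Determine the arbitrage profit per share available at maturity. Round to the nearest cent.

£27.00 per share

PV(dividends) I = 11.51·e^(−0.0964·3/12) + 12.49·e^(−0.0964·15/12) = 22.3080
Fair forward F* = (S − I)·e^(rT) = (594.89 − 22.3080)·e^0.144600 = 572.5820 × 1.155577 = 661.6626
Market £688.66 > fair 661.6626: forward overpriced → cash-and-carry (borrow at r, buy the stock and collect the dividends, short the forward).
Profit at T = |F_mkt − F*| = |688.66 − 661.6626| = £27.00 per share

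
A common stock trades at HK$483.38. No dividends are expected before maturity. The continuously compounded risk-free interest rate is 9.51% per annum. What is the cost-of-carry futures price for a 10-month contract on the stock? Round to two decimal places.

F = S·e^(rT) = 483.38 · e^(0.0951 × 10/12)
= 483.38 · e^0.079250 = 483.38 × 1.082475
F = HK$523.25

HK$523.25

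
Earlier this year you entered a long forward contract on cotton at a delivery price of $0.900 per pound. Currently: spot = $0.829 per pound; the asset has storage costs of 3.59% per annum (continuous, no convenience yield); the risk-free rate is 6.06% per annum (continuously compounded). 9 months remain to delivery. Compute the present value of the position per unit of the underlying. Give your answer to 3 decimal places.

Current fair forward for the remaining 9 months: F = S·e^((r + u)·T), (r + u) = 0.0606 + 0.0359 = 0.0965
F = 0.829 · e^(0.0965 × 9/12) = 0.829 × 1.075058 = 0.8912
Value of long forward = (F − K)·e^(−rT) = (0.8912 − 0.900) · e^(−0.0606·9/12)
= -0.0088 × 0.955567 = -0.008

-$0.008 per pound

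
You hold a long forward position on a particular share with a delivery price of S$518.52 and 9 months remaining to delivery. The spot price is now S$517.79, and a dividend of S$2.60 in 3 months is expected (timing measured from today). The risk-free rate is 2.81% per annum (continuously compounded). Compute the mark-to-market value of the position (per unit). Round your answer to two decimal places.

PV(remaining dividends) I = 2.60·e^(−0.0281·3/12) = 2.5818
Current forward F = (S − I)·e^(rT) = (517.79 − 2.5818)·e^(0.0281·9/12) = 515.2082 × 1.021299 = 526.1816
Value (long) = (F − K)·e^(−rT) = (526.1816 − 518.52) × 0.979146 = 7.5018
Value = S$7.50

S$7.50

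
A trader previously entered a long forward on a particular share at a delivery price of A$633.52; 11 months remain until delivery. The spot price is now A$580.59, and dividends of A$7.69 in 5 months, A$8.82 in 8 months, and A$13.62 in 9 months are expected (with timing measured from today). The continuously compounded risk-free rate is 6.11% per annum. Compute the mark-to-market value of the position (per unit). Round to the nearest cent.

PV(remaining dividends) I = 7.69·e^(−0.0611·5/12) + 8.82·e^(−0.0611·8/12) + 13.62·e^(−0.0611·9/12) = 28.9746
Current forward F = (S − I)·e^(rT) = (580.59 − 28.9746)·e^(0.0611·11/12) = 551.6154 × 1.057606 = 583.3918
Value (long) = (F − K)·e^(−rT) = (583.3918 − 633.52) × 0.945531 = -47.3978
Value = -A$47.40

-A$47.40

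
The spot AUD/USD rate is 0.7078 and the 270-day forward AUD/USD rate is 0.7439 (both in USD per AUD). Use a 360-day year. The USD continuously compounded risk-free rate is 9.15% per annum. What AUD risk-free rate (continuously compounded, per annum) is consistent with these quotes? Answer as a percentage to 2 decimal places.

F = S·e^((r_USD − r_AUD)T) ⇒ r_AUD = r_USD − ln(F/S)/T
ln(0.7439/0.7078) = 0.049745; /(270/360) = 0.066327
r_AUD = 0.0915 − 0.066327 = 0.025173
r_AUD = 2.52%

2.52%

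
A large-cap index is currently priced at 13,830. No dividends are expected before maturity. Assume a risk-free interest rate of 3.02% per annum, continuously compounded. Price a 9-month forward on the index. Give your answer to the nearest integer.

F = S·e^(rT) = 13830 · e^(0.0302 × 9/12)
= 13830 · e^0.022650 = 13830 × 1.022908
F = 14,147

14,147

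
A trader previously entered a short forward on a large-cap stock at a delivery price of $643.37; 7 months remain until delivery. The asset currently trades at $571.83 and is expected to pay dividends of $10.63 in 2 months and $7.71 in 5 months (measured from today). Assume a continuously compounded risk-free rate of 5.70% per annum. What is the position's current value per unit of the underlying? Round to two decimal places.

PV(remaining dividends) I = 10.63·e^(−0.0570·2/12) + 7.71·e^(−0.0570·5/12) = 18.0585
Current forward F = (S − I)·e^(rT) = (571.83 − 18.0585)·e^(0.0570·7/12) = 553.7715 × 1.033809 = 572.4940
Value (long) = (F − K)·e^(−rT) = (572.4940 − 643.37) × 0.967297 = -68.5581
Short position value = −(long value) = $68.56

$68.56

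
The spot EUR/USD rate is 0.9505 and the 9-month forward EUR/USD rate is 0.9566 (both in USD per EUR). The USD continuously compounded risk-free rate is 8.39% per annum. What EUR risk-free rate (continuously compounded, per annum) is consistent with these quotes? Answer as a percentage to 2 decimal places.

F = S·e^((r_USD − r_EUR)T) ⇒ r_EUR = r_USD − ln(F/S)/T
ln(0.9566/0.9505) = 0.006397; /(9/12) = 0.008529
r_EUR = 0.0839 − 0.008529 = 0.075371
r_EUR = 7.54%

7.54%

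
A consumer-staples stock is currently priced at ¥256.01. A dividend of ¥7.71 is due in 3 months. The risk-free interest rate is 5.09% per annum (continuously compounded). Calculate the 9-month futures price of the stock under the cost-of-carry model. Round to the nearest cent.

¥258.06

PV(dividends) I = 7.71·e^(−0.0509·3/12)
I = 7.6125
F = (S − I)·e^(rT) = (256.01 − 7.6125) · e^(0.0509·9/12)
= 248.3975 · e^0.038175 = 248.3975 × 1.038913 = ¥258.06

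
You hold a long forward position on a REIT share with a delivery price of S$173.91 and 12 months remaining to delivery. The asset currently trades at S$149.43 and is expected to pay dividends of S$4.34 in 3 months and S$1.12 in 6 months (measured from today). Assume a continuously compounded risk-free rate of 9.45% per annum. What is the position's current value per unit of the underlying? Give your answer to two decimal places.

PV(remaining dividends) I = 4.34·e^(−0.0945·3/12) + 1.12·e^(−0.0945·6/12) = 5.3070
Current forward F = (S − I)·e^(rT) = (149.43 − 5.3070)·e^(0.0945·12/12) = 144.1230 × 1.099109 = 158.4069
Value (long) = (F − K)·e^(−rT) = (158.4069 − 173.91) × 0.909828 = -14.1052
Value = -S$14.11

-S$14.11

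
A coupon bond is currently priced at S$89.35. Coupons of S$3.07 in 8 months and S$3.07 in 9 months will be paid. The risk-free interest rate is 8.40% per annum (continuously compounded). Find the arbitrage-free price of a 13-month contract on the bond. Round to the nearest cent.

PV(coupons) I = 3.07·e^(−0.0840·8/12) + 3.07·e^(−0.0840·9/12)
I = 2.9028 + 2.8826 = 5.7854
F = (S − I)·e^(rT) = (89.35 − 5.7854) · e^(0.0840·13/12)
= 83.5646 · e^0.091000 = 83.5646 × 1.095269 = S$91.53

S$91.53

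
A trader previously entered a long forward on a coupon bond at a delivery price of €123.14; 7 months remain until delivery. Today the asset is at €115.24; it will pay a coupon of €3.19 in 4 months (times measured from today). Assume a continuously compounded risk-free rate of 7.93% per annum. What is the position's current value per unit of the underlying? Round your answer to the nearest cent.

-€5.44

PV(remaining coupons) I = 3.19·e^(−0.0793·4/12) = 3.1068
Current forward F = (S − I)·e^(rT) = (115.24 − 3.1068)·e^(0.0793·7/12) = 112.1332 × 1.047345 = 117.4421
Value (long) = (F − K)·e^(−rT) = (117.4421 − 123.14) × 0.954795 = -5.4403
Value = -€5.44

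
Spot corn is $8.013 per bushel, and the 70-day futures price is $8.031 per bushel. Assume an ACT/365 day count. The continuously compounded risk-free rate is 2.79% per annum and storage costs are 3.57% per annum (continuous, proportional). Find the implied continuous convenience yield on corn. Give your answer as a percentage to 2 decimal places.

5.19%

F = S·e^((r+u−y)T) ⇒ (r+u−y) = ln(F/S)/T
ln(8.031/8.013) = 0.002244; /T ⇒ 0.011701
y = r + u − ln(F/S)/T = 0.0279 + 0.0357 − 0.011701 = 0.051899
y = 5.19%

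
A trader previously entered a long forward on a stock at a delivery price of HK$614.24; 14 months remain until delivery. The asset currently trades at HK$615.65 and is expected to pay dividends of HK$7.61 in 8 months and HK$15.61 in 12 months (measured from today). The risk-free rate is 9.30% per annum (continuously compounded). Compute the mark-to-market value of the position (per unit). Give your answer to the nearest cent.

HK$43.19

PV(remaining dividends) I = 7.61·e^(−0.0930·8/12) + 15.61·e^(−0.0930·12/12) = 21.3762
Current forward F = (S − I)·e^(rT) = (615.65 − 21.3762)·e^(0.0930·14/12) = 594.2738 × 1.114605 = 662.3805
Value (long) = (F − K)·e^(−rT) = (662.3805 − 614.24) × 0.897179 = 43.1906
Value = HK$43.19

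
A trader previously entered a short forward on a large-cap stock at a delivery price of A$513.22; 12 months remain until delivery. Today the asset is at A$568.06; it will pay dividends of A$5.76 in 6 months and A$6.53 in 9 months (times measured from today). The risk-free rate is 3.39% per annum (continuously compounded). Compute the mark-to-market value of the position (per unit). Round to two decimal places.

-A$59.92

PV(remaining dividends) I = 5.76·e^(−0.0339·6/12) + 6.53·e^(−0.0339·9/12) = 12.0293
Current forward F = (S − I)·e^(rT) = (568.06 − 12.0293)·e^(0.0339·12/12) = 556.0307 × 1.034481 = 575.2032
Value (long) = (F − K)·e^(−rT) = (575.2032 − 513.22) × 0.966668 = 59.9172
Short position value = −(long value) = -A$59.92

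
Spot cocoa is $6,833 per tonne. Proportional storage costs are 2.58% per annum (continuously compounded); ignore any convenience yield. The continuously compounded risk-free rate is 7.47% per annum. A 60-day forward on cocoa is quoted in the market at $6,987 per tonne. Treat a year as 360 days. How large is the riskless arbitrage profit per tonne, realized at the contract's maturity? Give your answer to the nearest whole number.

Fair forward: F* = S·e^(carry·T), with carry = (r + u) = 0.0747 + 0.0258 = 0.1005
F* = 6833 · e^(0.1005 × 60/360) = 6833 · e^0.016750 = 6833 × 1.016891 = $6948.4162
Market $6987 > fair $6948.4162: forward overpriced → cash-and-carry (buy spot, short the forward).
At maturity, profit = |F_mkt − F*| = |6987 − 6948.4162| = $39 per tonne

$39 per tonne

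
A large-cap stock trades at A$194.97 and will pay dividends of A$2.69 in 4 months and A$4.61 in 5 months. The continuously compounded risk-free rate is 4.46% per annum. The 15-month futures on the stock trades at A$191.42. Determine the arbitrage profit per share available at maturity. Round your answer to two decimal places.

A$7.14 per share

PV(dividends) I = 2.69·e^(−0.0446·4/12) + 4.61·e^(−0.0446·5/12) = 7.1754
Fair futures F* = (S − I)·e^(rT) = (194.97 − 7.1754)·e^0.055750 = 187.7946 × 1.057333 = 198.5614
Market A$191.42 < fair 198.5614: forward underpriced → reverse cash-and-carry (short the stock, invest proceeds at r, pay the dividends, go long the forward).
Profit at T = |F_mkt − F*| = |191.42 − 198.5614| = A$7.14 per share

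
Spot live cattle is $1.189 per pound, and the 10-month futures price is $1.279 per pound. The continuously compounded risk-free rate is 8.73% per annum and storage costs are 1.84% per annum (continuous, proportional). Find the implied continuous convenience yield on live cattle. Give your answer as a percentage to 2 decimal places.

F = S·e^((r+u−y)T) ⇒ (r+u−y) = ln(F/S)/T
ln(1.279/1.189) = 0.072966; /T ⇒ 0.087559
y = r + u − ln(F/S)/T = 0.0873 + 0.0184 − 0.087559 = 0.018141
y = 1.81%

1.81%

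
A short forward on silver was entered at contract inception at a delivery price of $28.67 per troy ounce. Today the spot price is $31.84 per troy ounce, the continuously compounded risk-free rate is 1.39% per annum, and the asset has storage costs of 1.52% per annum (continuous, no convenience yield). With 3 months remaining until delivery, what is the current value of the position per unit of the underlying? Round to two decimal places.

-$3.39 per troy ounce

Current fair forward for the remaining 3 months: F = S·e^((r + u)·T), (r + u) = 0.0139 + 0.0152 = 0.0291
F = 31.84 · e^(0.0291 × 3/12) = 31.84 × 1.007302 = 32.0725
Value of long forward = (F − K)·e^(−rT) = (32.0725 − 28.67) · e^(−0.0139·3/12)
= 3.4025 × 0.996531 = 3.39
Short position value = −(long value) = -$3.39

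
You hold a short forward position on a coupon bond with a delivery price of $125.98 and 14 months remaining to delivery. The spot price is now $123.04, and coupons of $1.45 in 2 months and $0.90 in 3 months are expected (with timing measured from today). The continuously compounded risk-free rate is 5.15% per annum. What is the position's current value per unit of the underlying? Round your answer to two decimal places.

-$2.08

PV(remaining coupons) I = 1.45·e^(−0.0515·2/12) + 0.90·e^(−0.0515·3/12) = 2.3261
Current forward F = (S − I)·e^(rT) = (123.04 − 2.3261)·e^(0.0515·14/12) = 120.7139 × 1.061925 = 128.1891
Value (long) = (F − K)·e^(−rT) = (128.1891 − 125.98) × 0.941686 = 2.0803
Short position value = −(long value) = -$2.08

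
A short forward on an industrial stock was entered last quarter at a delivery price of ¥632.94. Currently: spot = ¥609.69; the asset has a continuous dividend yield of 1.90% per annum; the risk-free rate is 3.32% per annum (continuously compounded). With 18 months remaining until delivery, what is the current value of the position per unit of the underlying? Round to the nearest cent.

Current fair forward for the remaining 18 months: F = S·e^((r − q)·T), (r − q) = 0.0332 − 0.0190 = 0.0142
F = 609.69 · e^(0.0142 × 18/12) = 609.69 × 1.021528 = 622.8154
Value of long forward = (F − K)·e^(−rT) = (622.8154 − 632.94) · e^(−0.0332·18/12)
= -10.1246 × 0.951420 = -9.63
Short position value = −(long value) = ¥9.63

¥9.63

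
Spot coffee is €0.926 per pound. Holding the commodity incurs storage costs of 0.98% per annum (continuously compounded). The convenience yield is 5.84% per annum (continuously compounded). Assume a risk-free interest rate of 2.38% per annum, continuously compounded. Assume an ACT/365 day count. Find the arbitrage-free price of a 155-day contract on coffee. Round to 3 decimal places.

€0.916 per pound

Net carry = r + u − y = 0.0238 + 0.0098 − 0.0584 = -0.0248
F = S·e^((r+u−y)T) = 0.926 · e^(-0.0248 × 155/365) = 0.926 · e^-0.010532
= 0.926 × 0.989523 = €0.916 per pound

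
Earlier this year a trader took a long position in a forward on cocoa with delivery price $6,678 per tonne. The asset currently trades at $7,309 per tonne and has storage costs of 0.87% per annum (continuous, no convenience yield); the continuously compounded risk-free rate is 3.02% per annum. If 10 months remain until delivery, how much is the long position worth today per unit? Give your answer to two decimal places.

$850.15 per tonne

Current fair forward for the remaining 10 months: F = S·e^((r + u)·T), (r + u) = 0.0302 + 0.0087 = 0.0389
F = 7309 · e^(0.0389 × 10/12) = 7309 × 1.03294781 = 7549.8155
Value of long forward = (F − K)·e^(−rT) = (7549.8155 − 6678) · e^(−0.0302·10/12)
= 871.8155 × 0.97514737 = 850.15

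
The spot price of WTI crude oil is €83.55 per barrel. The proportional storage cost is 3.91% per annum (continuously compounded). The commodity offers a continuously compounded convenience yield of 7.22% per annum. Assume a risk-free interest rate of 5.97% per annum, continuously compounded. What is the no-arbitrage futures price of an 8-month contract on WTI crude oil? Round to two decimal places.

€85.04 per barrel

Net carry = r + u − y = 0.0597 + 0.0391 − 0.0722 = 0.0266
F = S·e^((r+u−y)T) = 83.55 · e^(0.0266 × 8/12) = 83.55 · e^0.017733
= 83.55 × 1.017891 = €85.04 per barrel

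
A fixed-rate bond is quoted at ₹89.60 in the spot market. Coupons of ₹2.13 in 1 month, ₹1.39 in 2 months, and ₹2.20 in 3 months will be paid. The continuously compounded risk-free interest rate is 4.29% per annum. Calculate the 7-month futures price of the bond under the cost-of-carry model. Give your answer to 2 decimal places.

₹86.05

PV(coupons) I = 2.13·e^(−0.0429·1/12) + 1.39·e^(−0.0429·2/12) + 2.20·e^(−0.0429·3/12)
I = 2.1224 + 1.3801 + 2.1765 = 5.6790
F = (S − I)·e^(rT) = (89.60 − 5.6790) · e^(0.0429·7/12)
= 83.9210 · e^0.025025 = 83.9210 × 1.025341 = ₹86.05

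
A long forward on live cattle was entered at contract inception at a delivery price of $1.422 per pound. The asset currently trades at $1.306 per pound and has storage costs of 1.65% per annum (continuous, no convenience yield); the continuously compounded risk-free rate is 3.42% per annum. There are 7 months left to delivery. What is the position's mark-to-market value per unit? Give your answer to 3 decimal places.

Current fair forward for the remaining 7 months: F = S·e^((r + u)·T), (r + u) = 0.0342 + 0.0165 = 0.0507
F = 1.306 · e^(0.0507 × 7/12) = 1.306 × 1.030017 = 1.3452
Value of long forward = (F − K)·e^(−rT) = (1.3452 − 1.422) · e^(−0.0342·7/12)
= -0.0768 × 0.980248 = -0.075

-$0.075 per pound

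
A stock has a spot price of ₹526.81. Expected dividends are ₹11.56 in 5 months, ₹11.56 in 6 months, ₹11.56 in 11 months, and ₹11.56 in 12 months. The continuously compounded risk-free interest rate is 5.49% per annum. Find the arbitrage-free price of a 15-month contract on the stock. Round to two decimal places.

₹516.59

PV(dividends) I = 11.56·e^(−0.0549·5/12) + 11.56·e^(−0.0549·6/12) + 11.56·e^(−0.0549·11/12) + 11.56·e^(−0.0549·12/12)
I = 11.2986 + 11.2470 + 10.9926 + 10.9425 = 44.4807
F = (S − I)·e^(rT) = (526.81 − 44.4807) · e^(0.0549·15/12)
= 482.3293 · e^0.068625 = 482.3293 × 1.071034 = ₹516.59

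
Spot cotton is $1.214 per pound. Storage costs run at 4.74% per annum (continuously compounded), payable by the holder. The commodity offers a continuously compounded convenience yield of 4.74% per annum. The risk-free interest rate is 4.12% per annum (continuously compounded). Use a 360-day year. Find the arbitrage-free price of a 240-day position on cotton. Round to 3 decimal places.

Net carry = r + u − y = 0.0412 + 0.0474 − 0.0474 = 0.0412
F = S·e^((r+u−y)T) = 1.214 · e^(0.0412 × 240/360) = 1.214 · e^0.027467
= 1.214 × 1.027848 = $1.248 per pound

$1.248 per pound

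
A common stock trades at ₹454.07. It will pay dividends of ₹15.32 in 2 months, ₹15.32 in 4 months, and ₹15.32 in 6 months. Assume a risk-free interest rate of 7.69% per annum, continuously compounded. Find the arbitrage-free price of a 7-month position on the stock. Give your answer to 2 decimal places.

PV(dividends) I = 15.32·e^(−0.0769·2/12) + 15.32·e^(−0.0769·4/12) + 15.32·e^(−0.0769·6/12)
I = 15.1249 + 14.9323 + 14.7421 = 44.7993
F = (S − I)·e^(rT) = (454.07 − 44.7993) · e^(0.0769·7/12)
= 409.2707 · e^0.044858 = 409.2707 × 1.045879 = ₹428.05

₹428.05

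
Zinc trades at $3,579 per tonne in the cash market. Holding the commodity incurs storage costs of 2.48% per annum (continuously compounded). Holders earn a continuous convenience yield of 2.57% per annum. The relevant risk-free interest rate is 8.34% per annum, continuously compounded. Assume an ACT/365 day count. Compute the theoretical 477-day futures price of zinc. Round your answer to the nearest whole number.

$3,986 per tonne

Net carry = r + u − y = 0.0834 + 0.0248 − 0.0257 = 0.0825
F = S·e^((r+u−y)T) = 3579 · e^(0.0825 × 477/365) = 3579 · e^0.107815
= 3579 × 1.113842 = $3,986 per tonne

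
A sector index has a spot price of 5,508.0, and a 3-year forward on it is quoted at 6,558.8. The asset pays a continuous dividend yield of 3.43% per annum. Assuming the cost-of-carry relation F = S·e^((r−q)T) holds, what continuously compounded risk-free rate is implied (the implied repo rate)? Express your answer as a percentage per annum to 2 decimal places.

From F = S·e^((r−q)T): (r − q) = ln(F/S)/T
ln(6558.8/5508.0) = ln(1.190777) = 0.174606
(r − q) = 0.174606 / (3) = 0.058202
r = ln(F/S)/T + q = 0.058202 + 0.0343 = 0.092502
r = 9.25%

9.25%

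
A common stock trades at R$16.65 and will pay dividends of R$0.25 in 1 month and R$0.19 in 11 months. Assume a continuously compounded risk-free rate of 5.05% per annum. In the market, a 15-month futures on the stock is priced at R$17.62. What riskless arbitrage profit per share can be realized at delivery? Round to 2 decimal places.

PV(dividends) I = 0.25·e^(−0.0505·1/12) + 0.19·e^(−0.0505·11/12) = 0.4304
Fair futures F* = (S − I)·e^(rT) = (16.65 − 0.4304)·e^0.063125 = 16.2196 × 1.065160 = 17.2765
Market R$17.62 > fair 17.2765: forward overpriced → cash-and-carry (borrow at r, buy the stock and collect the dividends, short the forward).
Profit at T = |F_mkt − F*| = |17.62 − 17.2765| = R$0.34 per share

R$0.34 per share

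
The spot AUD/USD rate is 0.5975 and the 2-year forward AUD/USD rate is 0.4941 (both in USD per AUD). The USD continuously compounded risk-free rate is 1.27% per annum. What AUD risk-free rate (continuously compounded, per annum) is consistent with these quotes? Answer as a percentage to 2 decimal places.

10.77%

F = S·e^((r_USD − r_AUD)T) ⇒ r_AUD = r_USD − ln(F/S)/T
ln(0.4941/0.5975) = -0.190016; /(2) = -0.095008
r_AUD = 0.0127 + 0.095008 = 0.107708
r_AUD = 10.77%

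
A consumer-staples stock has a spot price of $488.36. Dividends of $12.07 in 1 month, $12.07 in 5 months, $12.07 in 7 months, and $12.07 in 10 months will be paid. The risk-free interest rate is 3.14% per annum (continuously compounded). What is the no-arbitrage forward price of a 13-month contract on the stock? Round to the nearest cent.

PV(dividends) I = 12.07·e^(−0.0314·1/12) + 12.07·e^(−0.0314·5/12) + 12.07·e^(−0.0314·7/12) + 12.07·e^(−0.0314·10/12)
I = 12.0385 + 11.9131 + 11.8509 + 11.7583 = 47.5608
F = (S − I)·e^(rT) = (488.36 − 47.5608) · e^(0.0314·13/12)
= 440.7992 · e^0.034017 = 440.7992 × 1.034602 = $456.05

$456.05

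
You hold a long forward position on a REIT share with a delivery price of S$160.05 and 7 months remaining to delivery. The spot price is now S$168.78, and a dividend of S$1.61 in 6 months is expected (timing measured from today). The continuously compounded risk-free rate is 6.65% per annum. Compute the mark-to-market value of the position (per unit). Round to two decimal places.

PV(remaining dividends) I = 1.61·e^(−0.0665·6/12) = 1.5573
Current forward F = (S − I)·e^(rT) = (168.78 − 1.5573)·e^(0.0665·7/12) = 167.2227 × 1.039554 = 173.8370
Value (long) = (F − K)·e^(−rT) = (173.8370 − 160.05) × 0.961951 = 13.2624
Value = S$13.26

S$13.26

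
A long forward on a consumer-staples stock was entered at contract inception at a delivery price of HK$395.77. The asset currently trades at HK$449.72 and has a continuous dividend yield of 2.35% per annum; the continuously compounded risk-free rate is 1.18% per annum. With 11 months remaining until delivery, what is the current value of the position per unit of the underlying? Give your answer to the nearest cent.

Current fair forward for the remaining 11 months: F = S·e^((r − q)·T), (r − q) = 0.0118 − 0.0235 = -0.0117
F = 449.72 · e^(-0.0117 × 11/12) = 449.72 × 0.989332 = 444.9224
Value of long forward = (F − K)·e^(−rT) = (444.9224 − 395.77) · e^(−0.0118·11/12)
= 49.1524 × 0.989242 = 48.62

HK$48.62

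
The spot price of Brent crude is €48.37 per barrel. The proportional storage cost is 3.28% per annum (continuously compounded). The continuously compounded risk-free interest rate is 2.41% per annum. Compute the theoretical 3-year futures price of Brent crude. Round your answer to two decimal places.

€57.37 per barrel

Net carry = r + u − y = 0.0241 + 0.0328 − 0.0000 = 0.0569
F = S·e^((r+u−y)T) = 48.37 · e^(0.0569 × 3) = 48.37 · e^0.170700
= 48.37 × 1.186135 = €57.37 per barrel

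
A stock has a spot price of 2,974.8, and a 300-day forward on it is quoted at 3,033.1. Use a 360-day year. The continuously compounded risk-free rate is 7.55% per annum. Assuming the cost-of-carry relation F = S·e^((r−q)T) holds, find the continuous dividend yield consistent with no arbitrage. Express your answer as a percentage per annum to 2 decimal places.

From F = S·e^((r−q)T): (r − q) = ln(F/S)/T
ln(3033.1/2974.8) = ln(1.019598) = 0.019408
(r − q) = 0.019408 / (300/360) = 0.023290
q = r − ln(F/S)/T = 0.0755 − 0.023290 = 0.052210
q = 5.22%

5.22%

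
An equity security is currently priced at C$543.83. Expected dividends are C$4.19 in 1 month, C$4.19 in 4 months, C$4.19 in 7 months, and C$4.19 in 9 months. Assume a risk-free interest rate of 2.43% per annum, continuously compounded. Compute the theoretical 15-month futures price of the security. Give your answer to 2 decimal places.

C$543.51

PV(dividends) I = 4.19·e^(−0.0243·1/12) + 4.19·e^(−0.0243·4/12) + 4.19·e^(−0.0243·7/12) + 4.19·e^(−0.0243·9/12)
I = 4.1815 + 4.1562 + 4.1310 + 4.1143 = 16.5830
F = (S − I)·e^(rT) = (543.83 − 16.5830) · e^(0.0243·15/12)
= 527.2470 · e^0.030375 = 527.2470 × 1.030841 = C$543.51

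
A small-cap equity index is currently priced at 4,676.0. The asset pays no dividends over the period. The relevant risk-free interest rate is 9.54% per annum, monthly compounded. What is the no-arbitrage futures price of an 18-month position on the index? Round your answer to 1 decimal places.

F = S · (1+r/12)^(12T)
= 4676.0 × 1.153192
F = 5,392.3

5,392.3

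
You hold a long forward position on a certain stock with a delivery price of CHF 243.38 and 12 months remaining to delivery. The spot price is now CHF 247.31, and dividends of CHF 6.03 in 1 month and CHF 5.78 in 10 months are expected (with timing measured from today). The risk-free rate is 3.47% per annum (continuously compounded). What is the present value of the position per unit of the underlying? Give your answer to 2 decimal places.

PV(remaining dividends) I = 6.03·e^(−0.0347·1/12) + 5.78·e^(−0.0347·10/12) = 11.6278
Current forward F = (S − I)·e^(rT) = (247.31 − 11.6278)·e^(0.0347·12/12) = 235.6822 × 1.035309 = 244.0039
Value (long) = (F − K)·e^(−rT) = (244.0039 − 243.38) × 0.965895 = 0.6026
Value = CHF 0.60

CHF 0.60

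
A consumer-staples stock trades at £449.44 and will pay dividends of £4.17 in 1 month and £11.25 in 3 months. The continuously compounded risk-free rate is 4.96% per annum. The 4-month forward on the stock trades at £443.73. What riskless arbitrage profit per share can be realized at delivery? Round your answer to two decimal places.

£2.32 per share

PV(dividends) I = 4.17·e^(−0.0496·1/12) + 11.25·e^(−0.0496·3/12) = 15.2642
Fair forward F* = (S − I)·e^(rT) = (449.44 − 15.2642)·e^0.016533 = 434.1758 × 1.016670 = 441.4135
Market £443.73 > fair 441.4135: forward overpriced → cash-and-carry (borrow at r, buy the stock and collect the dividends, short the forward).
Profit at T = |F_mkt − F*| = |443.73 − 441.4135| = £2.32 per share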